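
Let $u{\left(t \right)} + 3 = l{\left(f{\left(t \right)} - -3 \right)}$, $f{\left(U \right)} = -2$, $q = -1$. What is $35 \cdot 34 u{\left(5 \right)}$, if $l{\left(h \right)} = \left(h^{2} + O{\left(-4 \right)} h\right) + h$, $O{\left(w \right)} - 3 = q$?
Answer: $1190$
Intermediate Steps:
$O{\left(w \right)} = 2$ ($O{\left(w \right)} = 3 - 1 = 2$)
$l{\left(h \right)} = h^{2} + 3 h$ ($l{\left(h \right)} = \left(h^{2} + 2 h\right) + h = h^{2} + 3 h$)
$u{\left(t \right)} = 1$ ($u{\left(t \right)} = -3 + \left(-2 - -3\right) \left(3 - -1\right) = -3 + \left(-2 + 3\right) \left(3 + \left(-2 + 3\right)\right) = -3 + 1 \left(3 + 1\right) = -3 + 1 \cdot 4 = -3 + 4 = 1$)
$35 \cdot 34 u{\left(5 \right)} = 35 \cdot 34 \cdot 1 = 1190 \cdot 1 = 1190$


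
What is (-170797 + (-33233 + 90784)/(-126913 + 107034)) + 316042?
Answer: 2887267804/19879 ≈ 1.4524e+5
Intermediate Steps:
(-170797 + (-33233 + 90784)/(-126913 + 107034)) + 316042 = (-170797 + 57551/(-19879)) + 316042 = (-170797 + 57551*(-1/19879)) + 316042 = (-170797 - 57551/19879) + 316042 = -3395331114/19879 + 316042 = 2887267804/19879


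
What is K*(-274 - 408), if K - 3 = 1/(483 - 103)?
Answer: -389081/190 ≈ -2047.8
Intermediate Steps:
K = 1141/380 (K = 3 + 1/(483 - 103) = 3 + 1/380 = 1141/380 ≈ 3.0026)
K*(-274 - 408) = 1141*(-274 - 408)/380 = (1141/380)*(-682) = -389081/190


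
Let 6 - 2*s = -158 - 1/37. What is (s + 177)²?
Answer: 367373889/5476 ≈ 67088.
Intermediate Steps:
s = 6069/74 (s = 3 - (-158 - 1/37)/2 = 3 - ½*(-5847/37) = 3 + 5847/74 = 6069/74 ≈ 82.014)
(s + 177)² = (6069/74 + 177)² = (19167/74)² = 367373889/5476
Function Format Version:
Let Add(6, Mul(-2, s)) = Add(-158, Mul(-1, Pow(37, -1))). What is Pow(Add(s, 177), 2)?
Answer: Rational(367373889, 5476) ≈ 67088.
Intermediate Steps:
s = Rational(6069, 74) (s = Add(3, Mul(Rational(-1, 2), Add(-158, Mul(-1, Pow(37, -1))))) = Add(3, Mul(Rational(-1, 2), Add(-158, Mul(-1, Rational(1, 37))))) = Add(3, Mul(Rational(-1, 2), Add(-158, Rational(-1, 37)))) = Add(3, Mul(Rational(-1, 2), Rational(-5847, 37))) = Add(3, Rational(5847, 74)) = Rational(6069, 74) ≈ 82.014)
Pow(Add(s, 177), 2) = Pow(Add(Rational(6069, 74), 177), 2) = Pow(Rational(19167, 74), 2) = Rational(367373889, 5476)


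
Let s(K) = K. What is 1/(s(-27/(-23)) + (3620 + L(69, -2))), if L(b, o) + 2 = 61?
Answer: 23/84644 ≈ 0.00027173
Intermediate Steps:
L(b, o) = 59 (L(b, o) = -2 + 61 = 59)
1/(s(-27/(-23)) + (3620 + L(69, -2))) = 1/(-27/(-23) + (3620 + 59)) = 1/(-27*(-1/23) + 3679) = 1/(27/23 + 3679) = 1/(84644/23) = 23/84644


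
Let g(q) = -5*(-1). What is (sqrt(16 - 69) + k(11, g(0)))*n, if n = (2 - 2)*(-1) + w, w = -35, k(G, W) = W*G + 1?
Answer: -1960 - 35*I*sqrt(53) ≈ -1960.0 - 254.8*I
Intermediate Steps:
g(q) = 5
k(G, W) = 1 + G*W (k(G, W) = G*W + 1 = 1 + G*W)
n = -35 (n = (2 - 2)*(-1) - 35 = 0*(-1) - 35 = 0 - 35 = -35)
(sqrt(16 - 69) + k(11, g(0)))*n = (sqrt(16 - 69) + (1 + 11*5))*(-35) = (sqrt(-53) + (1 + 55))*(-35) = (I*sqrt(53) + 56)*(-35) = (56 + I*sqrt(53))*(-35) = -1960 - 35*I*sqrt(53)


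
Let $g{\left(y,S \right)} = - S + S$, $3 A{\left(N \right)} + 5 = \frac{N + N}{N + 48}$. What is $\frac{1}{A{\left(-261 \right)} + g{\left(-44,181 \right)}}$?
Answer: $- \frac{213}{181} \approx -1.1768$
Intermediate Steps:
$A{\left(N \right)} = - \frac{5}{3} + \frac{2 N}{3 \left(48 + N\right)}$ ($A{\left(N \right)} = - \frac{5}{3} + \frac{\left(N + N\right) \frac{1}{N + 48}}{3} = - \frac{5}{3} + \frac{2 N \frac{1}{48 + N}}{3} = - \frac{5}{3} + \frac{2 N}{3 \left(48 + N\right)}$)
$g{\left(y,S \right)} = 0$
$\frac{1}{A{\left(-261 \right)} + g{\left(-44,181 \right)}} = \frac{1}{\frac{-80 - -261}{48 - 261} + 0} = \frac{1}{\frac{-80 + 261}{-213} + 0} = \frac{1}{\left(- \frac{1}{213}\right) 181 + 0} = \frac{1}{- \frac{181}{213} + 0} = \frac{1}{- \frac{181}{213}} = - \frac{213}{181}$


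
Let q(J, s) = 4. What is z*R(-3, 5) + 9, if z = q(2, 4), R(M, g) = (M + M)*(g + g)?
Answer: -231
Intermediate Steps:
R(M, g) = 4*M*g (R(M, g) = (2*M)*(2*g) = 4*M*g)
z = 4
z*R(-3, 5) + 9 = 4*(4*(-3)*5) + 9 = 4*(-60) + 9 = -240 + 9 = -231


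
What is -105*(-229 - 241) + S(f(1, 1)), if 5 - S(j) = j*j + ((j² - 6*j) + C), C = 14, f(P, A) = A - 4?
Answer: 49305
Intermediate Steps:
f(P, A) = -4 + A
S(j) = -9 - 2*j² + 6*j (S(j) = 5 - (j*j + ((j² - 6*j) + 14)) = 5 - (j² + (14 + j² - 6*j)) = 5 - (14 - 6*j + 2*j²) = 5 + (-14 - 2*j² + 6*j) = -9 - 2*j² + 6*j)
-105*(-229 - 241) + S(f(1, 1)) = -105*(-229 - 241) + (-9 - 2*(-4 + 1)² + 6*(-4 + 1)) = -105*(-470) + (-9 - 2*(-3)² + 6*(-3)) = 49350 + (-9 - 2*9 - 18) = 49350 + (-9 - 18 - 18) = 49350 - 45 = 49305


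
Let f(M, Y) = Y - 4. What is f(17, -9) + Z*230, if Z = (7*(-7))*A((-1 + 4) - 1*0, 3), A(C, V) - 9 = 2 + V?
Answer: -157793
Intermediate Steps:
f(M, Y) = -4 + Y
A(C, V) = 11 + V (A(C, V) = 9 + (2 + V) = 11 + V)
Z = -686 (Z = (7*(-7))*(11 + 3) = -49*14 = -686)
f(17, -9) + Z*230 = (-4 - 9) - 686*230 = -13 - 157780 = -157793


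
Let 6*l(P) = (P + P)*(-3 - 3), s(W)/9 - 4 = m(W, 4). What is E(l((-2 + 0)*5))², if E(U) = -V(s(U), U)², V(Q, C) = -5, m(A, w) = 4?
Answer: 625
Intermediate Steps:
s(W) = 72 (s(W) = 36 + 9*4 = 36 + 36 = 72)
l(P) = -2*P (l(P) = ((P + P)*(-3 - 3))/6 = ((2*P)*(-6))/6 = (-12*P)/6 = -2*P)
E(U) = -25 (E(U) = -1*(-5)² = -1*25 = -25)
E(l((-2 + 0)*5))² = (-25)² = 625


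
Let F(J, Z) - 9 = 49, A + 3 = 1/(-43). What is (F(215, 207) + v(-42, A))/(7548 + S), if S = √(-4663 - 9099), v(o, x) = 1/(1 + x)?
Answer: 6293774/826297957 - 5003*I*√13762/4957787742 ≈ 0.0076168 - 0.00011838*I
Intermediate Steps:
A = -130/43 (A = -3 + 1/(-43) = -3 - 1/43 = -130/43 ≈ -3.0233)
S = I*√13762 (S = √(-13762) = I*√13762 ≈ 117.31*I)
F(J, Z) = 58 (F(J, Z) = 9 + 49 = 58)
(F(215, 207) + v(-42, A))/(7548 + S) = (58 + 1/(1 - 130/43))/(7548 + I*√13762) = (58 + 1/(-87/43))/(7548 + I*√13762) = (58 - 43/87)/(7548 + I*√13762) = 5003/(87*(7548 + I*√13762))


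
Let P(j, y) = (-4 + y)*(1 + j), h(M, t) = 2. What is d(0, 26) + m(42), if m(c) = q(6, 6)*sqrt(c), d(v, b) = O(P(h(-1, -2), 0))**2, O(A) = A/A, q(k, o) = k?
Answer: 1 + 6*sqrt(42) ≈ 39.884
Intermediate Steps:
P(j, y) = (1 + j)*(-4 + y)
O(A) = 1
d(v, b) = 1 (d(v, b) = 1**2 = 1)
m(c) = 6*sqrt(c)
d(0, 26) + m(42) = 1 + 6*sqrt(42)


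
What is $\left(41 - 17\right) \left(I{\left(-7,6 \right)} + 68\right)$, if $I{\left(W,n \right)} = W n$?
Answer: $624$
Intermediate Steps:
$\left(41 - 17\right) \left(I{\left(-7,6 \right)} + 68\right) = \left(41 - 17\right) \left(\left(-7\right) 6 + 68\right) = \left(41 - 17\right) \left(-42 + 68\right) = 24 \cdot 26 = 624$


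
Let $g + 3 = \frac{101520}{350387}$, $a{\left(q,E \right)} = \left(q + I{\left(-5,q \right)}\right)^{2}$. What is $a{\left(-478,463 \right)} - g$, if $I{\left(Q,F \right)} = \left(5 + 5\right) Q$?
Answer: $\frac{97683239049}{350387} \approx 2.7879 \cdot 10^{5}$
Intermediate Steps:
$I{\left(Q,F \right)} = 10 Q$
$a{\left(q,E \right)} = \left(-50 + q\right)^{2}$ ($a{\left(q,E \right)} = \left(q + 10 \left(-5\right)\right)^{2} = \left(q - 50\right)^{2} = \left(-50 + q\right)^{2}$)
$g = - \frac{949641}{350387}$ ($g = -3 + \frac{101520}{350387} = - \frac{949641}{350387} \approx -2.7103$)
$a{\left(-478,463 \right)} - g = \left(-50 - 478\right)^{2} - - \frac{949641}{350387} = \left(-528\right)^{2} + \frac{949641}{350387} = 278784 + \frac{949641}{350387} = \frac{97683239049}{350387}$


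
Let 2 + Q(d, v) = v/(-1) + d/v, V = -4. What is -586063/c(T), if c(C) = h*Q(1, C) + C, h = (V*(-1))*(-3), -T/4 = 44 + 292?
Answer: 65639056/1954175 ≈ 33.589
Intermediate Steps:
T = -1344 (T = -4*(44 + 292) = -4*336 = -1344)
Q(d, v) = -2 - v + d/v (Q(d, v) = -2 + (v/(-1) + d/v) = -2 + (v*(-1) + d/v) = -2 + (-v + d/v) = -2 - v + d/v)
h = -12 (h = -4*(-1)*(-3) = 4*(-3) = -12)
c(C) = 24 - 12/C + 13*C (c(C) = -12*(-2 - C + 1/C) + C = -12*(-2 + 1/C - C) + C = (24 - 12/C + 12*C) + C = 24 - 12/C + 13*C)
-586063/c(T) = -586063/(24 - 12/(-1344) + 13*(-1344)) = -586063/(24 - 12*(-1/1344) - 17472) = -586063/(24 + 1/112 - 17472) = -586063/(-1954175/112) = -586063*(-112/1954175) = 65639056/1954175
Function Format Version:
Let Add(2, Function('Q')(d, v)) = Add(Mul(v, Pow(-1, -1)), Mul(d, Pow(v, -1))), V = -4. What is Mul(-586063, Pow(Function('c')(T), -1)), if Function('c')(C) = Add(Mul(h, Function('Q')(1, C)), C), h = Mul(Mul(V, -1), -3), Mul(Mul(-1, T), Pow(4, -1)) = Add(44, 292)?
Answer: Rational(65639056, 1954175) ≈ 33.589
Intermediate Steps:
T = -1344 (T = Mul(-4, Add(44, 292)) = Mul(-4, 336) = -1344)
Function('Q')(d, v) = Add(-2, Mul(-1, v), Mul(d, Pow(v, -1))) (Function('Q')(d, v) = Add(-2, Add(Mul(v, Pow(-1, -1)), Mul(d, Pow(v, -1)))) = Add(-2, Add(Mul(v, -1), Mul(d, Pow(v, -1)))) = Add(-2, Add(Mul(-1, v), Mul(d, Pow(v, -1)))) = Add(-2, Mul(-1, v), Mul(d, Pow(v, -1))))
h = -12 (h = Mul(Mul(-4, -1), -3) = Mul(4, -3) = -12)
Function('c')(C) = Add(24, Mul(-12, Pow(C, -1)), Mul(13, C)) (Function('c')(C) = Add(Mul(-12, Add(-2, Mul(-1, C), Mul(1, Pow(C, -1)))), C) = Add(Mul(-12, Add(-2, Mul(-1, C), Pow(C, -1))), C) = Add(Mul(-12, Add(-2, Pow(C, -1), Mul(-1, C))), C) = Add(Add(24, Mul(-12, Pow(C, -1)), Mul(12, C)), C) = Add(24, Mul(-12, Pow(C, -1)), Mul(13, C)))
Mul(-586063, Pow(Function('c')(T), -1)) = Mul(-586063, Pow(Add(24, Mul(-12, Pow(-1344, -1)), Mul(13, -1344)), -1)) = Mul(-586063, Pow(Add(24, Mul(-12, Rational(-1, 1344)), -17472), -1)) = Mul(-586063, Pow(Add(24, Rational(1, 112), -17472), -1)) = Mul(-586063, Pow(Rational(-1954175, 112), -1)) = Mul(-586063, Rational(-112, 1954175)) = Rational(65639056, 1954175)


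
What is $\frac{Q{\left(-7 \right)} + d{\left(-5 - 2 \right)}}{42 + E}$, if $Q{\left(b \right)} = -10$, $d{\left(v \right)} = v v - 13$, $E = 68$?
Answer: $\frac{13}{55} \approx 0.23636$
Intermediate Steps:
$d{\left(v \right)} = -13 + v^{2}$ ($d{\left(v \right)} = v^{2} - 13 = -13 + v^{2}$)
$\frac{Q{\left(-7 \right)} + d{\left(-5 - 2 \right)}}{42 + E} = \frac{-10 - \left(13 - \left(-5 - 2\right)^{2}\right)}{42 + 68} = \frac{-10 - \left(13 - \left(-7\right)^{2}\right)}{110} = \left(-10 + \left(-13 + 49\right)\right) \frac{1}{110} = \left(-10 + 36\right) \frac{1}{110} = 26 \cdot \frac{1}{110} = \frac{13}{55}$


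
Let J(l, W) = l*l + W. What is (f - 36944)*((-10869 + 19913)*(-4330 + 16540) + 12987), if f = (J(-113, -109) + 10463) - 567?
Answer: -1589013986076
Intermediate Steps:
J(l, W) = W + l² (J(l, W) = l² + W = W + l²)
f = 22556 (f = ((-109 + (-113)²) + 10463) - 567 = ((-109 + 12769) + 10463) - 567 = (12660 + 10463) - 567 = 23123 - 567 = 22556)
(f - 36944)*((-10869 + 19913)*(-4330 + 16540) + 12987) = (22556 - 36944)*((-10869 + 19913)*(-4330 + 16540) + 12987) = -14388*(9044*12210 + 12987) = -14388*(110427240 + 12987) = -14388*110440227 = -1589013986076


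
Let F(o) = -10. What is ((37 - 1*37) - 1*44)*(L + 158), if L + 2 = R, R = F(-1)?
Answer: -6424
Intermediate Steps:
R = -10
L = -12 (L = -2 - 10 = -12)
((37 - 1*37) - 1*44)*(L + 158) = ((37 - 1*37) - 1*44)*(-12 + 158) = ((37 - 37) - 44)*146 = (0 - 44)*146 = -44*146 = -6424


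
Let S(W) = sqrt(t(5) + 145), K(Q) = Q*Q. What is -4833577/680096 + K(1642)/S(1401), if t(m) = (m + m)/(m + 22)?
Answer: -4833577/680096 + 8088492*sqrt(471)/785 ≈ 2.2361e+5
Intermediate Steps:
K(Q) = Q**2
t(m) = 2*m/(22 + m) (t(m) = (2*m)/(22 + m) = 2*m/(22 + m))
S(W) = 5*sqrt(471)/9 (S(W) = sqrt(2*5/(22 + 5) + 145) = sqrt(2*5/27 + 145) = sqrt(2*5*(1/27) + 145) = sqrt(10/27 + 145) = sqrt(3925/27) = 5*sqrt(471)/9)
-4833577/680096 + K(1642)/S(1401) = -4833577/680096 + 1642**2/((5*sqrt(471)/9)) = -4833577*1/680096 + 2696164*(3*sqrt(471)/785) = -4833577/680096 + 8088492*sqrt(471)/785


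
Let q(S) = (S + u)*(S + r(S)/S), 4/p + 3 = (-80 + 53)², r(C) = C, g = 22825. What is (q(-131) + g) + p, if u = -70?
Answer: 17770667/363 ≈ 48955.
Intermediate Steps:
p = 2/363 (p = 4/(-3 + (-80 + 53)²) = 4/(-3 + (-27)²) = 4/(-3 + 729) = 4/726 = 4*(1/726) = 2/363 ≈ 0.0055096)
q(S) = (1 + S)*(-70 + S) (q(S) = (S - 70)*(S + S/S) = (-70 + S)*(S + 1) = (-70 + S)*(1 + S) = (1 + S)*(-70 + S))
(q(-131) + g) + p = ((-70 + (-131)² - 69*(-131)) + 22825) + 2/363 = ((-70 + 17161 + 9039) + 22825) + 2/363 = (26130 + 22825) + 2/363 = 48955 + 2/363 = 17770667/363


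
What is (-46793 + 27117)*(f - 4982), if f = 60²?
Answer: 27192232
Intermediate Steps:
f = 3600
(-46793 + 27117)*(f - 4982) = (-46793 + 27117)*(3600 - 4982) = -19676*(-1382) = 27192232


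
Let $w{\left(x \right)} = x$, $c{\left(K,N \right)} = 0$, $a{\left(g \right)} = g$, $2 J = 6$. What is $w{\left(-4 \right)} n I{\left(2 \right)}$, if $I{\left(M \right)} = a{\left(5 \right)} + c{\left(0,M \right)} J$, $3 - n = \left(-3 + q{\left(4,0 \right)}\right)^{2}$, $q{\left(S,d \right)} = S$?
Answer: $-40$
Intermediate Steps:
$J = 3$ ($J = \frac{1}{2} \cdot 6 = 3$)
$n = 2$ ($n = 3 - \left(-3 + 4\right)^{2} = 3 - 1^{2} = 3 - 1 = 2$)
$I{\left(M \right)} = 5$ ($I{\left(M \right)} = 5 + 0 \cdot 3 = 5 + 0 = 5$)
$w{\left(-4 \right)} n I{\left(2 \right)} = \left(-4\right) 2 \cdot 5 = \left(-8\right) 5 = -40$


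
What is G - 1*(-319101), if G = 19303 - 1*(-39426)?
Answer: 377830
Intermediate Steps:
G = 58729 (G = 19303 + 39426 = 58729)
G - 1*(-319101) = 58729 - 1*(-319101) = 58729 + 319101 = 377830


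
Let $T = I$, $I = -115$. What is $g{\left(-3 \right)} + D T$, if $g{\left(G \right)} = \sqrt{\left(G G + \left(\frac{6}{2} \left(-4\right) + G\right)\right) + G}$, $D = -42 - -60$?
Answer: $-2070 + 3 i \approx -2070.0 + 3.0 i$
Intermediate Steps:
$T = -115$
$D = 18$ ($D = -42 + 60 = 18$)
$g{\left(G \right)} = \sqrt{-12 + G^{2} + 2 G}$ ($g{\left(G \right)} = \sqrt{\left(G^{2} + \left(6 \cdot \frac{1}{2} \left(-4\right) + G\right)\right) + G} = \sqrt{\left(G^{2} + \left(3 \left(-4\right) + G\right)\right) + G} = \sqrt{\left(G^{2} + \left(-12 + G\right)\right) + G} = \sqrt{\left(-12 + G + G^{2}\right) + G} = \sqrt{-12 + G^{2} + 2 G}$)
$g{\left(-3 \right)} + D T = \sqrt{-12 + \left(-3\right)^{2} + 2 \left(-3\right)} + 18 \left(-115\right) = \sqrt{-12 + 9 - 6} - 2070 = \sqrt{-9} - 2070 = 3 i - 2070 = -2070 + 3 i$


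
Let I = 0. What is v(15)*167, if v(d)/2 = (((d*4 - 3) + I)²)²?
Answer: 3525704334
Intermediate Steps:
v(d) = 2*(-3 + 4*d)⁴ (v(d) = 2*(((d*4 - 3) + 0)²)² = 2*(((4*d - 3) + 0)²)² = 2*(((-3 + 4*d) + 0)²)² = 2*((-3 + 4*d)²)² = 2*(-3 + 4*d)⁴)
v(15)*167 = (2*(-3 + 4*15)⁴)*167 = (2*(-3 + 60)⁴)*167 = (2*57⁴)*167 = (2*10556001)*167 = 21112002*167 = 3525704334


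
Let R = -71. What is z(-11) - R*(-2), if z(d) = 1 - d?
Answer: -130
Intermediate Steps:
z(-11) - R*(-2) = (1 - 1*(-11)) - (-71)*(-2) = (1 + 11) - 1*142 = 12 - 142 = -130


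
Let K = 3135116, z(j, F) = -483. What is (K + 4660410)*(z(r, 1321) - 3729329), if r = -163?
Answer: -29075846421112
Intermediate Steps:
(K + 4660410)*(z(r, 1321) - 3729329) = (3135116 + 4660410)*(-483 - 3729329) = 7795526*(-3729812) = -29075846421112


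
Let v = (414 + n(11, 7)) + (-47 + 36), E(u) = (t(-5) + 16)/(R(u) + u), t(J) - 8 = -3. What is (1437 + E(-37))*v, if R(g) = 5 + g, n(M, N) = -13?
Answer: 12887160/23 ≈ 5.6031e+5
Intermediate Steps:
t(J) = 5 (t(J) = 8 - 3 = 5)
E(u) = 21/(5 + 2*u) (E(u) = (5 + 16)/((5 + u) + u) = 21/(5 + 2*u))
v = 390 (v = (414 - 13) + (-47 + 36) = 401 - 11 = 390)
(1437 + E(-37))*v = (1437 + 21/(5 + 2*(-37)))*390 = (1437 + 21/(5 - 74))*390 = (1437 + 21/(-69))*390 = (1437 + 21*(-1/69))*390 = (1437 - 7/23)*390 = (33044/23)*390 = 12887160/23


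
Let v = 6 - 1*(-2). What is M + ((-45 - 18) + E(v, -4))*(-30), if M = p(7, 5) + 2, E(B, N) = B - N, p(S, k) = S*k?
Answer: 1567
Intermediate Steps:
v = 8 (v = 6 + 2 = 8)
M = 37 (M = 7*5 + 2 = 35 + 2 = 37)
M + ((-45 - 18) + E(v, -4))*(-30) = 37 + ((-45 - 18) + (8 - 1*(-4)))*(-30) = 37 + (-63 + (8 + 4))*(-30) = 37 + (-63 + 12)*(-30) = 37 - 51*(-30) = 37 + 1530 = 1567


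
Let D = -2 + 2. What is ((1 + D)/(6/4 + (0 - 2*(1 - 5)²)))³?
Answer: -8/226981 ≈ -3.5245e-5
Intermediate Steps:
D = 0
((1 + D)/(6/4 + (0 - 2*(1 - 5)²)))³ = ((1 + 0)/(6/4 + (0 - 2*(1 - 5)²)))³ = (1/(6*(¼) + (0 - 2*(-4)²)))³ = (1/(3/2 + (0 - 2*16)))³ = (1/(3/2 + (0 - 32)))³ = (1/(3/2 - 32))³ = (1/(-61/2))³ = (1*(-2/61))³ = (-2/61)³ = -8/226981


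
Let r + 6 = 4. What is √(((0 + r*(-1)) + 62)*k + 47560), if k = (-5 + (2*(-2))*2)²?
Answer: 2*√14594 ≈ 241.61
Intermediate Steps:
r = -2 (r = -6 + 4 = -2)
k = 169 (k = (-5 - 4*2)² = (-5 - 8)² = (-13)² = 169)
√(((0 + r*(-1)) + 62)*k + 47560) = √(((0 - 2*(-1)) + 62)*169 + 47560) = √(((0 + 2) + 62)*169 + 47560) = √((2 + 62)*169 + 47560) = √(64*169 + 47560) = √(10816 + 47560) = √58376 = 2*√14594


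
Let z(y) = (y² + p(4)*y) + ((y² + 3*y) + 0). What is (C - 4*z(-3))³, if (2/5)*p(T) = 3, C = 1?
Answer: 166375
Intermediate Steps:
p(T) = 15/2 (p(T) = (5/2)*3 = 15/2)
z(y) = 2*y² + 21*y/2 (z(y) = (y² + 15*y/2) + ((y² + 3*y) + 0) = (y² + 15*y/2) + (y² + 3*y) = 2*y² + 21*y/2)
(C - 4*z(-3))³ = (1 - 2*(-3)*(21 + 4*(-3)))³ = (1 - 2*(-3)*(21 - 12))³ = (1 - 2*(-3)*9)³ = (1 - 4*(-27/2))³ = (1 + 54)³ = 55³ = 166375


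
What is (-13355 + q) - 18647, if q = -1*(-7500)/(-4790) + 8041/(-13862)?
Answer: -212504263935/6639898 ≈ -32004.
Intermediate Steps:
q = -14248139/6639898 (q = 7500*(-1/4790) + 8041*(-1/13862) = -750/479 - 8041/13862 = -14248139/6639898 ≈ -2.1458)
(-13355 + q) - 18647 = (-13355 - 14248139/6639898) - 18647 = -88690085929/6639898 - 18647 = -212504263935/6639898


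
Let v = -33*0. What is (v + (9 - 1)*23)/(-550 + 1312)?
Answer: 92/381 ≈ 0.24147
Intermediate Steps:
v = 0
(v + (9 - 1)*23)/(-550 + 1312) = (0 + (9 - 1)*23)/(-550 + 1312) = (0 + 8*23)/762 = (0 + 184)*(1/762) = 184*(1/762) = 92/381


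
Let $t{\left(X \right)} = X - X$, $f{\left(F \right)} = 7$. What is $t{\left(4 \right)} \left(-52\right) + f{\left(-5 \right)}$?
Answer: $7$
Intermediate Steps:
$t{\left(X \right)} = 0$
$t{\left(4 \right)} \left(-52\right) + f{\left(-5 \right)} = 0 \left(-52\right) + 7 = 0 + 7 = 7$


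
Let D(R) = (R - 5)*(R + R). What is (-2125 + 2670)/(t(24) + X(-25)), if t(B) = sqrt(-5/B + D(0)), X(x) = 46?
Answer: 601680/50789 - 1090*I*sqrt(30)/50789 ≈ 11.847 - 0.11755*I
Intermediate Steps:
D(R) = 2*R*(-5 + R) (D(R) = (-5 + R)*(2*R) = 2*R*(-5 + R))
t(B) = sqrt(5)*sqrt(-1/B) (t(B) = sqrt(-5/B + 2*0*(-5 + 0)) = sqrt(-5/B + 2*0*(-5)) = sqrt(-5/B + 0) = sqrt(-5/B) = sqrt(5)*sqrt(-1/B))
(-2125 + 2670)/(t(24) + X(-25)) = (-2125 + 2670)/(sqrt(5)*sqrt(-1/24) + 46) = 545/(sqrt(5)*sqrt(-1*1/24) + 46) = 545/(sqrt(5)*sqrt(-1/24) + 46) = 545/(sqrt(5)*(I*sqrt(6)/12) + 46) = 545/(I*sqrt(30)/12 + 46) = 545/(46 + I*sqrt(30)/12)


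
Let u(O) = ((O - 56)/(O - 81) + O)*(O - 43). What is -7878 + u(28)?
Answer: -440214/53 ≈ -8305.9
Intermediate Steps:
u(O) = (-43 + O)*(O + (-56 + O)/(-81 + O)) (u(O) = ((-56 + O)/(-81 + O) + O)*(-43 + O) = (O + (-56 + O)/(-81 + O))*(-43 + O) = (-43 + O)*(O + (-56 + O)/(-81 + O)))
-7878 + u(28) = -7878 + (2408 + 28³ - 123*28² + 3384*28)/(-81 + 28) = -7878 + (2408 + 21952 - 123*784 + 94752)/(-53) = -7878 - (2408 + 21952 - 96432 + 94752)/53 = -7878 - 1/53*22680 = -7878 - 22680/53 = -440214/53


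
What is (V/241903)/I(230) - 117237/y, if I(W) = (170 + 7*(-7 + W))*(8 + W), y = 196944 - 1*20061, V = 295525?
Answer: -556363637884723/839425349150682 ≈ -0.66279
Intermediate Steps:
y = 176883 (y = 196944 - 20061 = 176883)
I(W) = (8 + W)*(121 + 7*W) (I(W) = (170 + (-49 + 7*W))*(8 + W) = (121 + 7*W)*(8 + W) = (8 + W)*(121 + 7*W))
(V/241903)/I(230) - 117237/y = (295525/241903)/(968 + 7*230² + 177*230) - 117237/176883 = (295525*(1/241903))/(968 + 7*52900 + 40710) - 117237*1/176883 = 295525/(241903*(968 + 370300 + 40710)) - 39079/58961 = (295525/241903)/411978 - 39079/58961 = (295525/241903)*(1/411978) - 39079/58961 = 295525/99658714134 - 39079/58961 = -556363637884723/839425349150682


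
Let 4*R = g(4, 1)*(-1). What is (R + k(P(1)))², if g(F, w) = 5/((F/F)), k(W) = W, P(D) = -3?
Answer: 289/16 ≈ 18.063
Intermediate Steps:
g(F, w) = 5 (g(F, w) = 5/1 = 5*1 = 5)
R = -5/4 (R = (5*(-1))/4 = (¼)*(-5) = -5/4 ≈ -1.2500)
(R + k(P(1)))² = (-5/4 - 3)² = (-17/4)² = 289/16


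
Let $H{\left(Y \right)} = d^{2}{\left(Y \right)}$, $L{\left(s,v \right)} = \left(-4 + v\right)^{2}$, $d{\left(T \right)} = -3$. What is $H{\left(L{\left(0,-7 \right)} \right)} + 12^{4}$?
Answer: $20745$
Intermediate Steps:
$H{\left(Y \right)} = 9$ ($H{\left(Y \right)} = \left(-3\right)^{2} = 9$)
$H{\left(L{\left(0,-7 \right)} \right)} + 12^{4} = 9 + 12^{4} = 9 + 20736 = 20745$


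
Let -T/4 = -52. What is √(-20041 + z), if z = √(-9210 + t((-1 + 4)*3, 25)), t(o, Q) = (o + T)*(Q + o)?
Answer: √(-20041 + 2*I*√458) ≈ 0.151 + 141.57*I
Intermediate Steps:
T = 208 (T = -4*(-52) = 208)
t(o, Q) = (208 + o)*(Q + o) (t(o, Q) = (o + 208)*(Q + o) = (208 + o)*(Q + o))
z = 2*I*√458 (z = √(-9210 + (((-1 + 4)*3)² + 208*25 + 208*((-1 + 4)*3) + 25*((-1 + 4)*3))) = √(-9210 + ((3*3)² + 5200 + 208*(3*3) + 25*(3*3))) = √(-9210 + (9² + 5200 + 208*9 + 25*9)) = √(-9210 + (81 + 5200 + 1872 + 225)) = √(-9210 + 7378) = √(-1832) = 2*I*√458 ≈ 42.802*I)
√(-20041 + z) = √(-20041 + 2*I*√458)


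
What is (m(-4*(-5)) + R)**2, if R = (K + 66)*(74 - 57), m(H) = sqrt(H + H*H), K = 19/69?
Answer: 6045662701/4761 + 310964*sqrt(105)/69 ≈ 1.3160e+6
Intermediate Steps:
K = 19/69 (K = 19*(1/69) = 19/69 ≈ 0.27536)
m(H) = sqrt(H + H**2)
R = 77741/69 (R = (19/69 + 66)*(74 - 57) = (4573/69)*17 = 77741/69 ≈ 1126.7)
(m(-4*(-5)) + R)**2 = (sqrt((-4*(-5))*(1 - 4*(-5))) + 77741/69)**2 = (sqrt(20*(1 + 20)) + 77741/69)**2 = (sqrt(20*21) + 77741/69)**2 = (sqrt(420) + 77741/69)**2 = (2*sqrt(105) + 77741/69)**2 = (77741/69 + 2*sqrt(105))**2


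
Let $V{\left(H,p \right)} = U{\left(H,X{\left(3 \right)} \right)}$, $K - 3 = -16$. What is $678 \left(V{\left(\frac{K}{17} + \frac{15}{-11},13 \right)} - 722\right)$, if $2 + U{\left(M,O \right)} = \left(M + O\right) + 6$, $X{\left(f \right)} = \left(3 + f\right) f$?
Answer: $- \frac{89020044}{187} \approx -4.7604 \cdot 10^{5}$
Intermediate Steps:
$K = -13$ ($K = 3 - 16 = -13$)
$X{\left(f \right)} = f \left(3 + f\right)$
$U{\left(M,O \right)} = 4 + M + O$ ($U{\left(M,O \right)} = -2 + \left(\left(M + O\right) + 6\right) = -2 + \left(6 + M + O\right) = 4 + M + O$)
$V{\left(H,p \right)} = 22 + H$ ($V{\left(H,p \right)} = 4 + H + 3 \left(3 + 3\right) = 4 + H + 3 \cdot 6 = 4 + H + 18 = 22 + H$)
$678 \left(V{\left(\frac{K}{17} + \frac{15}{-11},13 \right)} - 722\right) = 678 \left(\left(22 + \left(- \frac{13}{17} + \frac{15}{-11}\right)\right) - 722\right) = 678 \left(\left(22 + \left(\left(-13\right) \frac{1}{17} + 15 \left(- \frac{1}{11}\right)\right)\right) - 722\right) = 678 \left(\left(22 - \frac{398}{187}\right) - 722\right) = 678 \left(\frac{3716}{187} - 722\right) = 678 \left(- \frac{131298}{187}\right) = - \frac{89020044}{187}$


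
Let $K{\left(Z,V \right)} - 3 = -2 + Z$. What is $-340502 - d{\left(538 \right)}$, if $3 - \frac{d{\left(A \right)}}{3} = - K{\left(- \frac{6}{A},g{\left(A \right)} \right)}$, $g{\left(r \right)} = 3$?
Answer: $- \frac{91598257}{269} \approx -3.4051 \cdot 10^{5}$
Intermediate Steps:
$K{\left(Z,V \right)} = 1 + Z$ ($K{\left(Z,V \right)} = 3 + \left(-2 + Z\right) = 1 + Z$)
$d{\left(A \right)} = 12 - \frac{18}{A}$ ($d{\left(A \right)} = 9 - 3 \left(- (1 - \frac{6}{A})\right) = 9 - 3 \left(-1 + \frac{6}{A}\right) = 9 + \left(3 - \frac{18}{A}\right) = 12 - \frac{18}{A}$)
$-340502 - d{\left(538 \right)} = -340502 - \left(12 - \frac{18}{538}\right) = -340502 - \left(12 - \frac{9}{269}\right) = -340502 - \frac{3219}{269} = - \frac{91598257}{269}$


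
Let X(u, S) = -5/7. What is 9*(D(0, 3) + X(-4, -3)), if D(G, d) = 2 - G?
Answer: 81/7 ≈ 11.571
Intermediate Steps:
X(u, S) = -5/7 (X(u, S) = -5*⅐ = -5/7)
9*(D(0, 3) + X(-4, -3)) = 9*((2 - 1*0) - 5/7) = 9*((2 + 0) - 5/7) = 9*(2 - 5/7) = 9*(9/7) = 81/7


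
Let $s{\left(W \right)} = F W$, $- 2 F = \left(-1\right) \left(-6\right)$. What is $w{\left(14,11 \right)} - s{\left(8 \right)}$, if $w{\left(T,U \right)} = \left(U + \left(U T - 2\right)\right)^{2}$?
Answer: $26593$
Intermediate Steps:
$F = -3$ ($F = - \frac{\left(-1\right) \left(-6\right)}{2} = \left(- \frac{1}{2}\right) 6 = -3$)
$s{\left(W \right)} = - 3 W$
$w{\left(T,U \right)} = \left(-2 + U + T U\right)^{2}$ ($w{\left(T,U \right)} = \left(U + \left(T U - 2\right)\right)^{2} = \left(U + \left(-2 + T U\right)\right)^{2} = \left(-2 + U + T U\right)^{2}$)
$w{\left(14,11 \right)} - s{\left(8 \right)} = \left(-2 + 11 + 14 \cdot 11\right)^{2} - \left(-3\right) 8 = \left(-2 + 11 + 154\right)^{2} - -24 = 163^{2} + 24 = 26569 + 24 = 26593$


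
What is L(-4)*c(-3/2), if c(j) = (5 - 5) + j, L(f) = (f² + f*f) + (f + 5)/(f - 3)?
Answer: -669/14 ≈ -47.786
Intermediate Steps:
L(f) = 2*f² + (5 + f)/(-3 + f) (L(f) = (f² + f²) + (5 + f)/(-3 + f) = 2*f² + (5 + f)/(-3 + f))
c(j) = j (c(j) = 0 + j = j)
L(-4)*c(-3/2) = ((5 - 4 - 6*(-4)² + 2*(-4)³)/(-3 - 4))*(-3/2) = ((5 - 4 - 6*16 + 2*(-64))/(-7))*(-3*½) = -(5 - 4 - 96 - 128)/7*(-3/2) = -⅐*(-223)*(-3/2) = (223/7)*(-3/2) = -669/14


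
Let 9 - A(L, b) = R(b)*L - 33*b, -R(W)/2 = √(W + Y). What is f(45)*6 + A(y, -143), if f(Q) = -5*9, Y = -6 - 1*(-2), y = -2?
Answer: -4980 - 28*I*√3 ≈ -4980.0 - 48.497*I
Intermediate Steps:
Y = -4 (Y = -6 + 2 = -4)
R(W) = -2*√(-4 + W) (R(W) = -2*√(W - 4) = -2*√(-4 + W))
f(Q) = -45
A(L, b) = 9 + 33*b + 2*L*√(-4 + b) (A(L, b) = 9 - ((-2*√(-4 + b))*L - 33*b) = 9 - (-2*L*√(-4 + b) - 33*b) = 9 - (-33*b - 2*L*√(-4 + b)) = 9 + (33*b + 2*L*√(-4 + b)) = 9 + 33*b + 2*L*√(-4 + b))
f(45)*6 + A(y, -143) = -45*6 + (9 + 33*(-143) + 2*(-2)*√(-4 - 143)) = -270 + (9 - 4719 + 2*(-2)*√(-147)) = -270 + (9 - 4719 + 2*(-2)*(7*I*√3)) = -270 + (9 - 4719 - 28*I*√3) = -270 + (-4710 - 28*I*√3) = -4980 - 28*I*√3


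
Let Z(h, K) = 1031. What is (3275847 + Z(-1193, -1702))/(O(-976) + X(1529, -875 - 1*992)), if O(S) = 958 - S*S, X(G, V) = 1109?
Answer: -3276878/950509 ≈ -3.4475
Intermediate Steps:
O(S) = 958 - S²
(3275847 + Z(-1193, -1702))/(O(-976) + X(1529, -875 - 1*992)) = (3275847 + 1031)/((958 - 1*(-976)²) + 1109) = 3276878/((958 - 1*952576) + 1109) = 3276878/((958 - 952576) + 1109) = 3276878/(-951618 + 1109) = 3276878/(-950509) = 3276878*(-1/950509) = -3276878/950509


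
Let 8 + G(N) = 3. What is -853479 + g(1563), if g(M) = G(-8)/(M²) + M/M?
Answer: -2085020296187/2442969 ≈ -8.5348e+5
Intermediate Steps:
G(N) = -5 (G(N) = -8 + 3 = -5)
g(M) = 1 - 5/M² (g(M) = -5/M² + M/M = -5/M² + 1 = 1 - 5/M²)
-853479 + g(1563) = -853479 + (1 - 5/1563²) = -853479 + (1 - 5*1/2442969) = -853479 + (1 - 5/2442969) = -853479 + 2442964/2442969 = -2085020296187/2442969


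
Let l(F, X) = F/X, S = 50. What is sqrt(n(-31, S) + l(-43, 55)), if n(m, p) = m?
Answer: 2*I*sqrt(24035)/55 ≈ 5.6375*I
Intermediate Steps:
sqrt(n(-31, S) + l(-43, 55)) = sqrt(-31 - 43/55) = sqrt(-1748/55) = 2*I*sqrt(24035)/55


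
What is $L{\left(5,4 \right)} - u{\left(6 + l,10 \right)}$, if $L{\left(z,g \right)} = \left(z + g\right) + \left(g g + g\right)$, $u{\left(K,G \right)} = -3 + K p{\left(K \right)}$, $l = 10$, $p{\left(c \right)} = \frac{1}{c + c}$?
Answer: $\frac{63}{2} \approx 31.5$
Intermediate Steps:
$p{\left(c \right)} = \frac{1}{2 c}$
$u{\left(K,G \right)} = - \frac{5}{2}$ ($u{\left(K,G \right)} = -3 + K \frac{1}{2 K} = -3 + \frac{1}{2} = - \frac{5}{2}$)
$L{\left(z,g \right)} = z + g^{2} + 2 g$ ($L{\left(z,g \right)} = \left(g + z\right) + \left(g^{2} + g\right) = \left(g + z\right) + \left(g + g^{2}\right) = z + g^{2} + 2 g$)
$L{\left(5,4 \right)} - u{\left(6 + l,10 \right)} = \left(5 + 4^{2} + 2 \cdot 4\right) - - \frac{5}{2} = \left(5 + 16 + 8\right) + \frac{5}{2} = 29 + \frac{5}{2} = \frac{63}{2}$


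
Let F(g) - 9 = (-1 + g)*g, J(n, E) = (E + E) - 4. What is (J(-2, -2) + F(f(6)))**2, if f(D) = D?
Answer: 961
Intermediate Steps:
J(n, E) = -4 + 2*E (J(n, E) = 2*E - 4 = -4 + 2*E)
F(g) = 9 + g*(-1 + g) (F(g) = 9 + (-1 + g)*g = 9 + g*(-1 + g))
(J(-2, -2) + F(f(6)))**2 = ((-4 + 2*(-2)) + (9 + 6**2 - 1*6))**2 = ((-4 - 4) + (9 + 36 - 6))**2 = (-8 + 39)**2 = 31**2 = 961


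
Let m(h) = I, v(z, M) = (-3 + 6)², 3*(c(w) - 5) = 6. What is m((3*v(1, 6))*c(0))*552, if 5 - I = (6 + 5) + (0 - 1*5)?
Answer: -552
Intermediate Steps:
c(w) = 7 (c(w) = 5 + (⅓)*6 = 5 + 2 = 7)
v(z, M) = 9 (v(z, M) = 3² = 9)
I = -1 (I = 5 - ((6 + 5) + (0 - 1*5)) = 5 - (11 + (0 - 5)) = 5 - (11 - 5) = 5 - 1*6 = 5 - 6 = -1)
m(h) = -1
m((3*v(1, 6))*c(0))*552 = -1*552 = -552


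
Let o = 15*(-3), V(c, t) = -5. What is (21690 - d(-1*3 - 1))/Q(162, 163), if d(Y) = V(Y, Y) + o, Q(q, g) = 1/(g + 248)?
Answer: 8935140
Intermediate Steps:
Q(q, g) = 1/(248 + g)
o = -45
d(Y) = -50 (d(Y) = -5 - 45 = -50)
(21690 - d(-1*3 - 1))/Q(162, 163) = (21690 - 1*(-50))/(1/(248 + 163)) = (21690 + 50)/(1/411) = 21740/(1/411) = 21740*411 = 8935140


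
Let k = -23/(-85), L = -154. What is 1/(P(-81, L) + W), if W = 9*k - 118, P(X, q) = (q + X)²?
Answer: 85/4684302 ≈ 1.8146e-5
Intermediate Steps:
k = 23/85 (k = -23*(-1/85) = 23/85 ≈ 0.27059)
P(X, q) = (X + q)²
W = -9823/85 (W = 9*(23/85) - 118 = 207/85 - 118 = -9823/85 ≈ -115.56)
1/(P(-81, L) + W) = 1/((-81 - 154)² - 9823/85) = 1/((-235)² - 9823/85) = 1/(55225 - 9823/85) = 1/(4684302/85) = 85/4684302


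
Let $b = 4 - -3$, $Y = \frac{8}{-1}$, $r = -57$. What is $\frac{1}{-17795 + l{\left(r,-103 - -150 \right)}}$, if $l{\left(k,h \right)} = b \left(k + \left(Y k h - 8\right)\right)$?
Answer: $\frac{1}{131774} \approx 7.5888 \cdot 10^{-6}$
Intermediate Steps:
$Y = -8$ ($Y = 8 \left(-1\right) = -8$)
$b = 7$ ($b = 4 + 3 = 7$)
$l{\left(k,h \right)} = -56 + 7 k - 56 h k$ ($l{\left(k,h \right)} = 7 \left(k + \left(- 8 k h - 8\right)\right) = 7 \left(k - \left(8 + 8 h k\right)\right) = 7 \left(-8 + k - 8 h k\right) = -56 + 7 k - 56 h k$)
$\frac{1}{-17795 + l{\left(r,-103 - -150 \right)}} = \frac{1}{-17795 - \left(455 + 56 \left(-103 - -150\right) \left(-57\right)\right)} = \frac{1}{-17795 - \left(455 + 56 \left(-103 + 150\right) \left(-57\right)\right)} = \frac{1}{-17795 - \left(455 - 150024\right)} = \frac{1}{-17795 - -149569} = \frac{1}{-17795 + 149569} = \frac{1}{131774}$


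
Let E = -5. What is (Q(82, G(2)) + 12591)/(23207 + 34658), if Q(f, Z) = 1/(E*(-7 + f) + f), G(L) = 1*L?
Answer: 3689162/16954445 ≈ 0.21759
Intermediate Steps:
G(L) = L
Q(f, Z) = 1/(35 - 4*f) (Q(f, Z) = 1/(-5*(-7 + f) + f) = 1/((35 - 5*f) + f) = 1/(35 - 4*f))
(Q(82, G(2)) + 12591)/(23207 + 34658) = (-1/(-35 + 4*82) + 12591)/(23207 + 34658) = (-1/(-35 + 328) + 12591)/57865 = (-1/293 + 12591)*(1/57865) = (3689162/293)*(1/57865) = 3689162/16954445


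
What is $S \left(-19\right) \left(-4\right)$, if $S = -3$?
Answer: $-228$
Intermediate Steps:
$S \left(-19\right) \left(-4\right) = \left(-3\right) \left(-19\right) \left(-4\right) = 57 \left(-4\right) = -228$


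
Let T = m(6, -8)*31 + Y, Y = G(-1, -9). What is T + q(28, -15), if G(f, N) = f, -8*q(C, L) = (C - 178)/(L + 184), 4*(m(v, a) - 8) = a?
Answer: 125135/676 ≈ 185.11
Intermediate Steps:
m(v, a) = 8 + a/4
q(C, L) = -(-178 + C)/(8*(184 + L)) (q(C, L) = -(C - 178)/(8*(L + 184)) = -(-178 + C)/(8*(184 + L)))
Y = -1
T = 185 (T = (8 + (¼)*(-8))*31 - 1 = (8 - 2)*31 - 1 = 6*31 - 1 = 186 - 1 = 185)
T + q(28, -15) = 185 + (178 - 1*28)/(8*(184 - 15)) = 185 + (⅛)*(178 - 28)/169 = 185 + (⅛)*(1/169)*150 = 185 + 75/676 = 125135/676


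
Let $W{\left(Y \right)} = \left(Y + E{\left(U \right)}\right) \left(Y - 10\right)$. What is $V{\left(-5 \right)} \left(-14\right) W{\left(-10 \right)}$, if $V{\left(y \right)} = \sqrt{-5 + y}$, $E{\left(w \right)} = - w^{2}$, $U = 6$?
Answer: $- 12880 i \sqrt{10} \approx - 40730.0 i$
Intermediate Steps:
$W{\left(Y \right)} = \left(-36 + Y\right) \left(-10 + Y\right)$ ($W{\left(Y \right)} = \left(Y - 6^{2}\right) \left(Y - 10\right) = \left(Y - 36\right) \left(-10 + Y\right) = \left(-36 + Y\right) \left(-10 + Y\right)$)
$V{\left(-5 \right)} \left(-14\right) W{\left(-10 \right)} = \sqrt{-5 - 5} \left(-14\right) \left(360 + \left(-10\right)^{2} - -460\right) = \sqrt{-10} \left(-14\right) \left(360 + 100 + 460\right) = i \sqrt{10} \left(-14\right) 920 = - 14 i \sqrt{10} \cdot 920 = - 12880 i \sqrt{10}$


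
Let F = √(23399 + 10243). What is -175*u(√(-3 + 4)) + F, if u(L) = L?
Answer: -175 + 3*√3738 ≈ 8.4176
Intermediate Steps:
F = 3*√3738 (F = √33642 = 3*√3738 ≈ 183.42)
-175*u(√(-3 + 4)) + F = -175*√(-3 + 4) + 3*√3738 = -175*√1 + 3*√3738 = -175*1 + 3*√3738 = -175 + 3*√3738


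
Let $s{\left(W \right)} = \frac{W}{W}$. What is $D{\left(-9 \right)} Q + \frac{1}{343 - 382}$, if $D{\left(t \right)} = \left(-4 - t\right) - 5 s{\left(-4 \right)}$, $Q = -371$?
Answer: $- \frac{1}{39} \approx -0.025641$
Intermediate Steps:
$s{\left(W \right)} = 1$
$D{\left(t \right)} = -9 - t$ ($D{\left(t \right)} = \left(-4 - t\right) - 5 = -9 - t$)
$D{\left(-9 \right)} Q + \frac{1}{343 - 382} = \left(-9 - -9\right) \left(-371\right) + \frac{1}{343 - 382} = \left(-9 + 9\right) \left(-371\right) + \frac{1}{-39} = 0 \left(-371\right) - \frac{1}{39} = 0 - \frac{1}{39} = - \frac{1}{39}$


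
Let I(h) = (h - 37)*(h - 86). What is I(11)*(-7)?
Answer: -13650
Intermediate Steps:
I(h) = (-86 + h)*(-37 + h) (I(h) = (-37 + h)*(-86 + h) = (-86 + h)*(-37 + h))
I(11)*(-7) = (3182 + 11**2 - 123*11)*(-7) = (3182 + 121 - 1353)*(-7) = 1950*(-7) = -13650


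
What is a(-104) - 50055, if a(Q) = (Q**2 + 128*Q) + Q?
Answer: -52655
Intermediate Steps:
a(Q) = Q**2 + 129*Q
a(-104) - 50055 = -104*(129 - 104) - 50055 = -104*25 - 50055 = -2600 - 50055 = -52655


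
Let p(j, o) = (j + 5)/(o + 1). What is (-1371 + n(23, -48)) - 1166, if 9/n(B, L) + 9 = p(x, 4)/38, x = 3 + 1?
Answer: -479683/189 ≈ -2538.0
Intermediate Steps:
x = 4
p(j, o) = (5 + j)/(1 + o)
n(B, L) = -190/189 (n(B, L) = 9/(-9 + ((5 + 4)/(1 + 4))/38) = 9/(-9 + (9/5)*(1/38)) = 9/(-9 + 9/190) = 9/(-1701/190) = 9*(-190/1701) = -190/189)
(-1371 + n(23, -48)) - 1166 = (-1371 - 190/189) - 1166 = -259309/189 - 1166 = -479683/189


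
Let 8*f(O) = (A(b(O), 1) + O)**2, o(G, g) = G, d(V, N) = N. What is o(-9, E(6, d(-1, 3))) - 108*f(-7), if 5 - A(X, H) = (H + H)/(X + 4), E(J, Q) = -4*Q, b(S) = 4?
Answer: -2475/32 ≈ -77.344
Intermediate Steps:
A(X, H) = 5 - 2*H/(4 + X) (A(X, H) = 5 - (H + H)/(X + 4) = 5 - 2*H/(4 + X))
f(O) = (19/4 + O)**2/8 (f(O) = ((20 - 2*1 + 5*4)/(4 + 4) + O)**2/8 = ((20 - 2 + 20)/8 + O)**2/8 = ((1/8)*38 + O)**2/8 = (19/4 + O)**2/8)
o(-9, E(6, d(-1, 3))) - 108*f(-7) = -9 - 27*(19 + 4*(-7))**2/32 = -9 - 27*(19 - 28)**2/32 = -9 - 27*(-9)**2/32 = -9 - 27*81/32 = -9 - 108*81/128 = -9 - 2187/32 = -2475/32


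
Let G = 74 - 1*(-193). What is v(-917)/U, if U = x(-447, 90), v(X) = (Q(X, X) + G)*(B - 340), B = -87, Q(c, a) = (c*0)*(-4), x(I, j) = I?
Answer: 38003/149 ≈ 255.05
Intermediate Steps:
G = 267 (G = 74 + 193 = 267)
Q(c, a) = 0 (Q(c, a) = 0*(-4) = 0)
v(X) = -114009 (v(X) = (0 + 267)*(-87 - 340) = 267*(-427) = -114009)
U = -447
v(-917)/U = -114009/(-447) = -114009*(-1/447) = 38003/149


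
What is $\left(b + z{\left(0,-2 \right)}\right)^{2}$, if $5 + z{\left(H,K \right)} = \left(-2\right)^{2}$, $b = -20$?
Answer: $441$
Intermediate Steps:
$z{\left(H,K \right)} = -1$ ($z{\left(H,K \right)} = -5 + \left(-2\right)^{2} = -5 + 4 = -1$)
$\left(b + z{\left(0,-2 \right)}\right)^{2} = \left(-20 - 1\right)^{2} = \left(-21\right)^{2} = 441$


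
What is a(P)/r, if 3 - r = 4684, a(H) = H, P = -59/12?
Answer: 59/56172 ≈ 0.0010503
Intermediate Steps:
P = -59/12 (P = -59*1/12 = -59/12 ≈ -4.9167)
r = -4681 (r = 3 - 1*4684 = 3 - 4684 = -4681)
a(P)/r = -59/12/(-4681) = -59/12*(-1/4681) = 59/56172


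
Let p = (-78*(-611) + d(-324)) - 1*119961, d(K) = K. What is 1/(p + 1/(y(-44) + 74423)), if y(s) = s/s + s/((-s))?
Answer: -74423/5405119220 ≈ -1.3769e-5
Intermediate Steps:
y(s) = 0 (y(s) = 1 + s*(-1/s) = 1 - 1 = 0)
p = -72627 (p = (-78*(-611) - 324) - 1*119961 = (47658 - 324) - 119961 = 47334 - 119961 = -72627)
1/(p + 1/(y(-44) + 74423)) = 1/(-72627 + 1/(0 + 74423)) = 1/(-72627 + 1/74423) = 1/(-5405119220/74423) = -74423/5405119220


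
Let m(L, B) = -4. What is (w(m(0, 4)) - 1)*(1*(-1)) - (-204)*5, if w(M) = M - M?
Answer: 1021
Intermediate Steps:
w(M) = 0
(w(m(0, 4)) - 1)*(1*(-1)) - (-204)*5 = (0 - 1)*(1*(-1)) - (-204)*5 = -1*(-1) - 1*(-1020) = 1 + 1020 = 1021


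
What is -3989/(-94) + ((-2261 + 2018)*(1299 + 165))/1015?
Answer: -29391853/95410 ≈ -308.06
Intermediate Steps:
-3989/(-94) + ((-2261 + 2018)*(1299 + 165))/1015 = -3989*(-1/94) - 243*1464*(1/1015) = 3989/94 - 355752*1/1015 = 3989/94 - 355752/1015 = -29391853/95410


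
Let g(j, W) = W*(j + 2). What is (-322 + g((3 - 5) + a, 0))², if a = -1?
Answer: 103684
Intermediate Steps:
g(j, W) = W*(2 + j)
(-322 + g((3 - 5) + a, 0))² = (-322 + 0*(2 + ((3 - 5) - 1)))² = (-322 + 0*(2 + (-2 - 1)))² = (-322 + 0*(2 - 3))² = (-322 + 0*(-1))² = (-322 + 0)² = (-322)² = 103684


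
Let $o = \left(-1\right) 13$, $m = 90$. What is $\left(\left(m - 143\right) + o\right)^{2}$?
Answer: $4356$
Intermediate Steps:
$o = -13$
$\left(\left(m - 143\right) + o\right)^{2} = \left(\left(90 - 143\right) - 13\right)^{2} = \left(-53 - 13\right)^{2} = \left(-66\right)^{2} = 4356$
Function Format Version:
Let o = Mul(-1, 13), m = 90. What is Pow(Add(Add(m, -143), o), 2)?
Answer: 4356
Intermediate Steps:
o = -13
Pow(Add(Add(m, -143), o), 2) = Pow(Add(Add(90, -143), -13), 2) = Pow(Add(-53, -13), 2) = Pow(-66, 2) = 4356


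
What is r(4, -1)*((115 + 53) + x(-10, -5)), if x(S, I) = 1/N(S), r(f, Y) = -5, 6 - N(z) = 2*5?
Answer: -3355/4 ≈ -838.75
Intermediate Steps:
N(z) = -4 (N(z) = 6 - 2*5 = 6 - 1*10 = 6 - 10 = -4)
x(S, I) = -¼ (x(S, I) = 1/(-4) = -¼)
r(4, -1)*((115 + 53) + x(-10, -5)) = -5*((115 + 53) - ¼) = -5*(168 - ¼) = -5*671/4 = -3355/4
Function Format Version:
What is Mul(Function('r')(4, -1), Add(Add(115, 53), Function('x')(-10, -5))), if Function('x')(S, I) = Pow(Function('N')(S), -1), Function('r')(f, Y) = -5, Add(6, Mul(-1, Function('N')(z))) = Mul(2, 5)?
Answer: Rational(-3355, 4) ≈ -838.75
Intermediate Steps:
Function('N')(z) = -4 (Function('N')(z) = Add(6, Mul(-1, Mul(2, 5))) = Add(6, Mul(-1, 10)) = Add(6, -10) = -4)
Function('x')(S, I) = Rational(-1, 4) (Function('x')(S, I) = Pow(-4, -1) = Rational(-1, 4))
Mul(Function('r')(4, -1), Add(Add(115, 53), Function('x')(-10, -5))) = Mul(-5, Add(Add(115, 53), Rational(-1, 4))) = Mul(-5, Add(168, Rational(-1, 4))) = Mul(-5, Rational(671, 4)) = Rational(-3355, 4)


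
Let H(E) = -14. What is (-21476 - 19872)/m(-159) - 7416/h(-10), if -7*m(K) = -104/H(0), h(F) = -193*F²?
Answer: 2443949327/62725 ≈ 38963.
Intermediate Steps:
m(K) = -52/49 (m(K) = -(-104)/(7*(-14)) = -(-104)*(-1)/(7*14) = -⅐*52/7 = -52/49)
(-21476 - 19872)/m(-159) - 7416/h(-10) = (-21476 - 19872)/(-52/49) - 7416/((-193*(-10)²)) = -41348*(-49/52) - 7416/((-193*100)) = 506513/13 - 7416/(-19300) = 506513/13 - 7416*(-1/19300) = 506513/13 + 1854/4825 = 2443949327/62725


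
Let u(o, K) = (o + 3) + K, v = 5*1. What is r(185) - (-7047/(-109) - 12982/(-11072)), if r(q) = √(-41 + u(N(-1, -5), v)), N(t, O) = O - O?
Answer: -39719711/603424 + I*√33 ≈ -65.824 + 5.7446*I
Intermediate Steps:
N(t, O) = 0
v = 5
u(o, K) = 3 + K + o (u(o, K) = (3 + o) + K = 3 + K + o)
r(q) = I*√33 (r(q) = √(-41 + (3 + 5 + 0)) = √(-41 + 8) = √(-33) = I*√33)
r(185) - (-7047/(-109) - 12982/(-11072)) = I*√33 - (-7047/(-109) - 12982/(-11072)) = I*√33 - (-7047*(-1/109) - 12982*(-1/11072)) = I*√33 - (7047/109 + 6491/5536) = I*√33 - 1*39719711/603424 = I*√33 - 39719711/603424 = -39719711/603424 + I*√33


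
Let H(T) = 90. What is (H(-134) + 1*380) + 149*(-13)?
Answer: -1467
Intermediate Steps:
(H(-134) + 1*380) + 149*(-13) = (90 + 1*380) + 149*(-13) = (90 + 380) - 1937 = 470 - 1937 = -1467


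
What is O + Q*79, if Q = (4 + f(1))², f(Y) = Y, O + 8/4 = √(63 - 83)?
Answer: 1973 + 2*I*√5 ≈ 1973.0 + 4.4721*I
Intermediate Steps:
O = -2 + 2*I*√5 (O = -2 + √(63 - 83) = -2 + √(-20) = -2 + 2*I*√5 ≈ -2.0 + 4.4721*I)
Q = 25 (Q = (4 + 1)² = 5² = 25)
O + Q*79 = (-2 + 2*I*√5) + 25*79 = (-2 + 2*I*√5) + 1975 = 1973 + 2*I*√5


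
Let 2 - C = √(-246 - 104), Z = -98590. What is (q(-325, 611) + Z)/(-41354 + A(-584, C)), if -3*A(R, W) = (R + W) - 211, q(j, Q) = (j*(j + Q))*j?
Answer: -3711649313040/5065082237 - 150550800*I*√14/5065082237 ≈ -732.79 - 0.11121*I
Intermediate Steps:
C = 2 - 5*I*√14 (C = 2 - √(-246 - 104) = 2 - √(-350) = 2 - 5*I*√14 ≈ 2.0 - 18.708*I)
q(j, Q) = j²*(Q + j) (q(j, Q) = (j*(Q + j))*j = j²*(Q + j))
A(R, W) = 211/3 - R/3 - W/3 (A(R, W) = -((R + W) - 211)/3 = -(-211 + R + W)/3 = 211/3 - R/3 - W/3)
(q(-325, 611) + Z)/(-41354 + A(-584, C)) = ((-325)²*(611 - 325) - 98590)/(-41354 + (211/3 - ⅓*(-584) - (2 - 5*I*√14)/3)) = (105625*286 - 98590)/(-41354 + (211/3 + 584/3 + (-⅔ + 5*I*√14/3))) = (30208750 - 98590)/(-41354 + (793/3 + 5*I*√14/3)) = 30110160/(-123269/3 + 5*I*√14/3)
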